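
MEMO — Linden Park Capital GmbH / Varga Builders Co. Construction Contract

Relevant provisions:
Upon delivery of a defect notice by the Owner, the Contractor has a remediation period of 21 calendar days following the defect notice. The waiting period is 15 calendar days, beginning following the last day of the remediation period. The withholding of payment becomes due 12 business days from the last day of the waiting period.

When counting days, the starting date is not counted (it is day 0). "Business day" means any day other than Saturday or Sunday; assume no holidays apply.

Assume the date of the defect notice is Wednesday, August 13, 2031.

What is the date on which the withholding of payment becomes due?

October 6, 2031

The last day of the remediation period: 21 calendar days after August 13, 2031 is September 3, 2031.
The last day of the waiting period: 15 calendar days after September 3, 2031 is September 18, 2031.
The date on which the withholding of payment becomes due: counting 12 business days from Thursday, September 18, 2031 (Sep 19, Sep 22, Sep 23, Sep 24, …, Oct 2, Oct 3, Oct 6, skipping weekends) reaches Monday, October 6, 2031.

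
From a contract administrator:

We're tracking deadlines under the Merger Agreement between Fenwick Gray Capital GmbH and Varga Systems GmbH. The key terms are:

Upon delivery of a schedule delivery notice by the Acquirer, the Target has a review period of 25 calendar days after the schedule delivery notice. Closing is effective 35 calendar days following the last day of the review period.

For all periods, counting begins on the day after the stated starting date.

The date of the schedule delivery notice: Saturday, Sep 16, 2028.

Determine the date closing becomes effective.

The last day of the review period: Sep 16, 2028 + 25 days = Oct 11, 2028.
The date closing becomes effective: Oct 11, 2028 + 35 days = Nov 15, 2028.

Nov 15, 2028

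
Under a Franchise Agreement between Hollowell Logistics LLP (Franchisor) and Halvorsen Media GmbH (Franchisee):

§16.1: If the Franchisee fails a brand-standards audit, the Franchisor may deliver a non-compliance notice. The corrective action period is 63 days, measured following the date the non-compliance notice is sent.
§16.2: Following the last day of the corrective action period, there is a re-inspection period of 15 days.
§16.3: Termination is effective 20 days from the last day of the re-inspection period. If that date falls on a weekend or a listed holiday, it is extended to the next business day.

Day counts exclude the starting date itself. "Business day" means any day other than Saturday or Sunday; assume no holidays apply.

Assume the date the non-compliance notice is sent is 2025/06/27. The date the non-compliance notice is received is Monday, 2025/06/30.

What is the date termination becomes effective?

2025/10/03

Adding 63 calendar days to 2025/06/27 gives 2025/08/29, which is the last day of the corrective action period.
Adding 15 calendar days to 2025/08/29 gives 2025/09/13, which is the last day of the re-inspection period.
The date termination becomes effective: 20 calendar days after 2025/09/13 is 2025/10/03. 2025/10/03 is a Friday, so no roll-forward applies.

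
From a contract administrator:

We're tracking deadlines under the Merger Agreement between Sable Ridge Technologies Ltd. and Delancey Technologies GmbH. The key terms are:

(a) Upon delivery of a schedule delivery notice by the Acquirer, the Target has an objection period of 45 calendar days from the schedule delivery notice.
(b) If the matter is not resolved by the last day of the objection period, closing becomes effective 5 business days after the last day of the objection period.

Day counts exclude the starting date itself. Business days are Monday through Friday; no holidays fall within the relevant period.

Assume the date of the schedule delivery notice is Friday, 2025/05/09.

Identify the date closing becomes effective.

Adding 45 calendar days to 2025/05/09 gives 2025/06/23, which is the last day of the objection period.
The date closing becomes effective: counting 5 business days from Monday, 2025/06/23 (Jun 24, Jun 25, Jun 26, Jun 27, Jun 30, skipping weekends) reaches Monday, 2025/06/30.

2025/06/30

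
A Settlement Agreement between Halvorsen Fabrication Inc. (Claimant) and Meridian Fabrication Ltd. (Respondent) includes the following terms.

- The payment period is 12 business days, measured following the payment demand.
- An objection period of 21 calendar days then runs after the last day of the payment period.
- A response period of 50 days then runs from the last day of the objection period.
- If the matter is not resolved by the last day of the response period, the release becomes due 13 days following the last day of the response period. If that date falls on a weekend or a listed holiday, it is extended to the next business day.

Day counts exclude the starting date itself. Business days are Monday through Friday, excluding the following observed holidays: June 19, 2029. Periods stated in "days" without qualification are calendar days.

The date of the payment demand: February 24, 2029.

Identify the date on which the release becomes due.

The last day of the payment period: 12 business days after Saturday, February 24, 2029, skipping weekends — Feb 26, Feb 27, Feb 28, Mar 1, …, Mar 9, Mar 12, Mar 13 — lands on Tuesday, March 13, 2029.
The last day of the objection period: March 13, 2029 + 21 days = April 3, 2029.
Adding 50 calendar days to April 3, 2029 gives May 23, 2029, which is the last day of the response period.
The date on which the release becomes due: 13 calendar days after May 23, 2029 is June 5, 2029. June 5, 2029 is a Tuesday and is not a listed holiday, so no roll-forward applies.

June 5, 2029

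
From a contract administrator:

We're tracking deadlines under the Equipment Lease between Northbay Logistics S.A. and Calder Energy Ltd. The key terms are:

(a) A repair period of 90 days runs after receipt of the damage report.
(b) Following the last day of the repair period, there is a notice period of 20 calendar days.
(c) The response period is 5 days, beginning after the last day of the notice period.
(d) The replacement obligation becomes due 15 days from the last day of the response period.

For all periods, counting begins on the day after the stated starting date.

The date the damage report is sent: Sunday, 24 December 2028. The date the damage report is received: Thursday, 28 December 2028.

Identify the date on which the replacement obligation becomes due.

7 May 2029

Adding 90 calendar days to 28 December 2028 gives 28 March 2029, which is the last day of the repair period.
The last day of the notice period: 20 calendar days after 28 March 2029 is 17 April 2029.
Adding 5 calendar days to 17 April 2029 gives 22 April 2029, which is the last day of the response period.
Adding 15 calendar days to 22 April 2029 gives 7 May 2029, which is the date on which the replacement obligation becomes due.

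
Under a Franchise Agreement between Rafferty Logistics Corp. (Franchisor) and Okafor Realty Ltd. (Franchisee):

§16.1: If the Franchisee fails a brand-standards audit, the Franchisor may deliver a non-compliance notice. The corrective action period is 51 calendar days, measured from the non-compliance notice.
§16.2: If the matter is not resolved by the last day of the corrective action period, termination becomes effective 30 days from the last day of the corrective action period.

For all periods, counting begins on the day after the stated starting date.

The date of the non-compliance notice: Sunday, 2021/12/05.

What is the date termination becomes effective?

Adding 51 calendar days to 2021/12/05 gives 2022/01/25, which is the last day of the corrective action period.
Adding 30 calendar days to 2022/01/25 gives 2022/02/24, which is the date termination becomes effective.

2022/02/24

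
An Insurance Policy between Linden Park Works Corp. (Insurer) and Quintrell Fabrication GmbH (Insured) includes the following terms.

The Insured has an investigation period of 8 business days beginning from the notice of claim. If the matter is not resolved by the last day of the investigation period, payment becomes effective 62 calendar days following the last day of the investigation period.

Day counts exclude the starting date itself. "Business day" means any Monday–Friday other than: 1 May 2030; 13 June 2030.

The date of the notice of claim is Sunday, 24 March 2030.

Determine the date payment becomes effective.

The last day of the investigation period: 8 business days after Sunday, 24 March 2030, skipping weekends — Mar 25, Mar 26, Mar 27, Mar 28, Mar 29, Apr 1, Apr 2, Apr 3 — lands on Wednesday, 3 April 2030.
Adding 62 calendar days to 3 April 2030 gives 4 June 2030, which is the date payment becomes effective.

4 June 2030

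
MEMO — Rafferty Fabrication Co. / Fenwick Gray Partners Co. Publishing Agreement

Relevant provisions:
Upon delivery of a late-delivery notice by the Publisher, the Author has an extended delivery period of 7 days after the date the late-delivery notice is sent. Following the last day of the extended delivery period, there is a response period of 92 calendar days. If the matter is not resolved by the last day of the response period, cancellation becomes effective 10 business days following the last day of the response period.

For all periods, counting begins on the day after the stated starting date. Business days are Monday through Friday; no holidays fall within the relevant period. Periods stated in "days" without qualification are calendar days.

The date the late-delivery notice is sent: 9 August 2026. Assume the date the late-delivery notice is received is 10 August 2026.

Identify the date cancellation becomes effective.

30 November 2026

The last day of the extended delivery period: 9 August 2026 + 7 days = 16 August 2026.
Adding 92 calendar days to 16 August 2026 gives 16 November 2026, which is the last day of the response period.
The date cancellation becomes effective: 10 business days after Monday, 16 November 2026, skipping weekends — Nov 17, Nov 18, Nov 19, Nov 20, Nov 23, Nov 24, Nov 25, Nov 26, Nov 27, Nov 30 — lands on Monday, 30 November 2026.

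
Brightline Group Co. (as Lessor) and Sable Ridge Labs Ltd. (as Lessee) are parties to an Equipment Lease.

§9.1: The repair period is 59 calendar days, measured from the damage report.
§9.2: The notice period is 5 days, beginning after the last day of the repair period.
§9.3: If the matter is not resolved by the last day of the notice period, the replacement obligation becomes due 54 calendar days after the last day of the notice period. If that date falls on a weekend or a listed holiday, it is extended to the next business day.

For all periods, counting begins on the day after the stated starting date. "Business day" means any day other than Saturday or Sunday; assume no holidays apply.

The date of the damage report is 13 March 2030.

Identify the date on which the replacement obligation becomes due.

9 July 2030

The last day of the repair period: 13 March 2030 + 59 days = 11 May 2030.
Adding 5 calendar days to 11 May 2030 gives 16 May 2030, which is the last day of the notice period.
The date on which the replacement obligation becomes due: 54 calendar days after 16 May 2030 is 9 July 2030. 9 July 2030 is a Tuesday, so no roll-forward applies.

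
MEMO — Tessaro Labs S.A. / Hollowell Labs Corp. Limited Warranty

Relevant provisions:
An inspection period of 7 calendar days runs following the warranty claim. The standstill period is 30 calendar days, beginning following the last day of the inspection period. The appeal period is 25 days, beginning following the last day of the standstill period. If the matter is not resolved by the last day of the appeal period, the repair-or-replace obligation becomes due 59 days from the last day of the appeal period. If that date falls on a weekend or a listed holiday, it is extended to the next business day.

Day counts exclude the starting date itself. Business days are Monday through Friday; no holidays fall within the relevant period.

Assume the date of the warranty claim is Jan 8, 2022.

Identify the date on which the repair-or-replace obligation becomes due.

Adding 7 calendar days to Jan 8, 2022 gives Jan 15, 2022, which is the last day of the inspection period.
Adding 30 calendar days to Jan 15, 2022 gives Feb 14, 2022, which is the last day of the standstill period.
Adding 25 calendar days to Feb 14, 2022 gives Mar 11, 2022, which is the last day of the appeal period.
The date on which the repair-or-replace obligation becomes due: 59 calendar days after Mar 11, 2022 is May 9, 2022. May 9, 2022 is a Monday, so no roll-forward applies.

May 9, 2022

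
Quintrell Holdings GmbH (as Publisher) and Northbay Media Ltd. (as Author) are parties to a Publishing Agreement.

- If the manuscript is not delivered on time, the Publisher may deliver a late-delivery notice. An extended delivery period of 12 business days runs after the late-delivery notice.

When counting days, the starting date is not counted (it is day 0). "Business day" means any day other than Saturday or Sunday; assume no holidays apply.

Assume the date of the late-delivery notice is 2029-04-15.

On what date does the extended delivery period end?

2029-05-01

The last day of the extended delivery period: counting 12 business days from Sunday, 2029-04-15 (Apr 16, Apr 17, Apr 18, Apr 19, …, Apr 27, Apr 30, May 1, skipping weekends) reaches Tuesday, 2029-05-01.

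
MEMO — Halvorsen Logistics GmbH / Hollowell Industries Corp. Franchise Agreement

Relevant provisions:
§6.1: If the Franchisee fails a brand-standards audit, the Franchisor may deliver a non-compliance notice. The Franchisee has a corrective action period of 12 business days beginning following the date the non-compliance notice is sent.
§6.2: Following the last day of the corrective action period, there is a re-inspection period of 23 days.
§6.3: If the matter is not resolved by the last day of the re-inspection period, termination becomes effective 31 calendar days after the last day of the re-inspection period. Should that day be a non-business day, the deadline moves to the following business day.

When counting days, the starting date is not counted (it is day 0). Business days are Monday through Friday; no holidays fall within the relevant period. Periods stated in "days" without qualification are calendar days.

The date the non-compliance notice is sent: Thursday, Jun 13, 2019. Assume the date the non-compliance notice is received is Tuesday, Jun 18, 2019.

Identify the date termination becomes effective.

The last day of the corrective action period: counting 12 business days from Thursday, Jun 13, 2019 (Jun 14, Jun 17, Jun 18, Jun 19, …, Jun 27, Jun 28, Jul 1, skipping weekends) reaches Monday, Jul 1, 2019.
The last day of the re-inspection period: 23 calendar days after Jul 1, 2019 is Jul 24, 2019.
The date termination becomes effective: Jul 24, 2019 + 31 days = Aug 24, 2019. That falls on a Saturday, so it rolls to the next business day, Monday, Aug 26, 2019.

Aug 26, 2019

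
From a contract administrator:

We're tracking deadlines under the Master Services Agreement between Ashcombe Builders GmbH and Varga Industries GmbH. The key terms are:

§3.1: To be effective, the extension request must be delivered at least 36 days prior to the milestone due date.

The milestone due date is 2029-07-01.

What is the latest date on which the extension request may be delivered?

2029-05-26

2029-07-01 minus 36 days is 2029-05-26.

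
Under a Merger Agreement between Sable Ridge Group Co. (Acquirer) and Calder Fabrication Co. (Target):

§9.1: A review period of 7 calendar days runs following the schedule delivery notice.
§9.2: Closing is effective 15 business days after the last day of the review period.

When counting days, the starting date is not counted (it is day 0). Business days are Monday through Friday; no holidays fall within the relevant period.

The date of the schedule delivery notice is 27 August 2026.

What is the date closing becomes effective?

The last day of the review period: 27 August 2026 + 7 days = 3 September 2026.
The date closing becomes effective: 15 business days after Thursday, 3 September 2026, skipping weekends — Sep 4, Sep 7, Sep 8, Sep 9, …, Sep 22, Sep 23, Sep 24 — lands on Thursday, 24 September 2026.

24 September 2026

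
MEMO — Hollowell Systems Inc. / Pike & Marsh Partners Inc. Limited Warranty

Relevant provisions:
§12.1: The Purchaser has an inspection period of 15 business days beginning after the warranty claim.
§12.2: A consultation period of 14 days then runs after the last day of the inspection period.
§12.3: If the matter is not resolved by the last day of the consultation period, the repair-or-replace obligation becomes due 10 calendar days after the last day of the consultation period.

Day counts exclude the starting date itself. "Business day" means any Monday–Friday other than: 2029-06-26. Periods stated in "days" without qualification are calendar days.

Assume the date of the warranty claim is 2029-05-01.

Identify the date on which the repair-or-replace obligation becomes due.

2029-06-15

The last day of the inspection period: counting 15 business days from Tuesday, 2029-05-01 (May 2, May 3, May 4, May 7, …, May 18, May 21, May 22, skipping weekends) reaches Tuesday, 2029-05-22.
The last day of the consultation period: 2029-05-22 + 14 days = 2029-06-05.
The date on which the repair-or-replace obligation becomes due: 2029-06-05 + 10 days = 2029-06-15.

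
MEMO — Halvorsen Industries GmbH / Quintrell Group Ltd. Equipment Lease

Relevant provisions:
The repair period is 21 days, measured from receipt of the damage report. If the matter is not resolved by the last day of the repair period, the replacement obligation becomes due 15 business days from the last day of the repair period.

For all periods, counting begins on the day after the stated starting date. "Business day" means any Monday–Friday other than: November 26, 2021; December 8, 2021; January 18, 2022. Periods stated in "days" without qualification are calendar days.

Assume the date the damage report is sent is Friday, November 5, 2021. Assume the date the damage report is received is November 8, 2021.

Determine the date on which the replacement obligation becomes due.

December 21, 2021

The last day of the repair period: 21 calendar days after November 8, 2021 is November 29, 2021.
The date on which the replacement obligation becomes due: counting 15 business days from Monday, November 29, 2021 (Nov 30, Dec 1, Dec 2, Dec 3, …, Dec 17, Dec 20, Dec 21, skipping weekends and the listed holiday on Dec 8) reaches Tuesday, December 21, 2021.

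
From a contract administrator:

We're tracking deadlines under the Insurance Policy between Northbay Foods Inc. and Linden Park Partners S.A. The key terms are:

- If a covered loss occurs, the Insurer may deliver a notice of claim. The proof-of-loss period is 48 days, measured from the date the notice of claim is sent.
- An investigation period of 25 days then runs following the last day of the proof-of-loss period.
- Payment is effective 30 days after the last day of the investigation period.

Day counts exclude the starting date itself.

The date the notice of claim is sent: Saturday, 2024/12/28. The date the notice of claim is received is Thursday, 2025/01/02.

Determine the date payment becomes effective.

The last day of the proof-of-loss period: 2024/12/28 + 48 days = 2025/02/14.
Adding 25 calendar days to 2025/02/14 gives 2025/03/11, which is the last day of the investigation period.
The date payment becomes effective: 2025/03/11 + 30 days = 2025/04/10.

2025/04/10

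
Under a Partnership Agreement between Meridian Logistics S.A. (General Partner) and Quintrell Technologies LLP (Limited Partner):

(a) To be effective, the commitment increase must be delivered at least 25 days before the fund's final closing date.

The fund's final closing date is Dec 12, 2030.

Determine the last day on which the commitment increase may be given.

Nov 17, 2030

Dec 12, 2030 minus 25 days is Nov 17, 2030.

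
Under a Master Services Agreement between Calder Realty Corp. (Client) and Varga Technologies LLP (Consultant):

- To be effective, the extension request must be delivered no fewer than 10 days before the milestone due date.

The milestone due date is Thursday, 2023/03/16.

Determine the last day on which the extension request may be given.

2023/03/06

2023/03/16 minus 10 days is 2023/03/06.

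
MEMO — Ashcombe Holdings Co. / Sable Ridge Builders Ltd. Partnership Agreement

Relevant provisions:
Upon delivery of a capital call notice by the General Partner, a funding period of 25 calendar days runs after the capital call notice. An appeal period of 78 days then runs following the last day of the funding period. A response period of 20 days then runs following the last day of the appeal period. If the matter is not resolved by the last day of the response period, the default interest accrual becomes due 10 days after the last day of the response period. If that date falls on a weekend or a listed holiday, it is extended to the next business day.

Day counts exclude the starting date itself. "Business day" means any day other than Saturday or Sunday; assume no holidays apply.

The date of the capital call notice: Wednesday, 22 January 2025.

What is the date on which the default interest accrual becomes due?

4 June 2025

The last day of the funding period: 22 January 2025 + 25 days = 16 February 2025.
The last day of the appeal period: 16 February 2025 + 78 days = 5 May 2025.
Adding 20 calendar days to 5 May 2025 gives 25 May 2025, which is the last day of the response period.
The date on which the default interest accrual becomes due: 25 May 2025 + 10 days = 4 June 2025. 4 June 2025 is a Wednesday, so no roll-forward applies.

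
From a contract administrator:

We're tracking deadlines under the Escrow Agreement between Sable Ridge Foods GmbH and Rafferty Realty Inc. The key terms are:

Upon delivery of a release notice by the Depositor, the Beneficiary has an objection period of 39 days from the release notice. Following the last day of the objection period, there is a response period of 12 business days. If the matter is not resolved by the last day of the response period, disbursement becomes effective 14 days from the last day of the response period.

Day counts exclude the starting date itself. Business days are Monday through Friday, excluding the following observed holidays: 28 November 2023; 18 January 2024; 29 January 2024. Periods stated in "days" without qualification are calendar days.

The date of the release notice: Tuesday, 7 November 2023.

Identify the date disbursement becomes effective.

16 January 2024

The last day of the objection period: 7 November 2023 + 39 days = 16 December 2023.
From Saturday, 16 December 2023, 12 business days (Dec 18, Dec 19, Dec 20, Dec 21, …, Dec 29, Jan 1, Jan 2, skipping weekends) brings us to Tuesday, 2 January 2024, which is the last day of the response period.
Adding 14 calendar days to 2 January 2024 gives 16 January 2024, which is the date disbursement becomes effective.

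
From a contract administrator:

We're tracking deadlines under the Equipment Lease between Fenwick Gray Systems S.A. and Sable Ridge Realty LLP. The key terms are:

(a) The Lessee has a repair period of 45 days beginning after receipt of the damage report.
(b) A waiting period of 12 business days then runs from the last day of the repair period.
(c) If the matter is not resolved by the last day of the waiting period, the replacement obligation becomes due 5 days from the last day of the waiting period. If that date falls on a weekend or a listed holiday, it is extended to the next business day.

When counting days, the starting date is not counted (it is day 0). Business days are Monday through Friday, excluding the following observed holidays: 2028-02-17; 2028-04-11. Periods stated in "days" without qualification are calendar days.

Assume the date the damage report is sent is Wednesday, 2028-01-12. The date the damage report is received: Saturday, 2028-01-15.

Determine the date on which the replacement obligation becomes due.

2028-03-21

The last day of the repair period: 2028-01-15 + 45 days = 2028-02-29.
From Tuesday, 2028-02-29, 12 business days (Mar 1, Mar 2, Mar 3, Mar 6, …, Mar 14, Mar 15, Mar 16, skipping weekends) brings us to Thursday, 2028-03-16, which is the last day of the waiting period.
Adding 5 calendar days to 2028-03-16 gives 2028-03-21, which is the date on which the replacement obligation becomes due. 2028-03-21 is a Tuesday and is not a listed holiday, so no roll-forward applies.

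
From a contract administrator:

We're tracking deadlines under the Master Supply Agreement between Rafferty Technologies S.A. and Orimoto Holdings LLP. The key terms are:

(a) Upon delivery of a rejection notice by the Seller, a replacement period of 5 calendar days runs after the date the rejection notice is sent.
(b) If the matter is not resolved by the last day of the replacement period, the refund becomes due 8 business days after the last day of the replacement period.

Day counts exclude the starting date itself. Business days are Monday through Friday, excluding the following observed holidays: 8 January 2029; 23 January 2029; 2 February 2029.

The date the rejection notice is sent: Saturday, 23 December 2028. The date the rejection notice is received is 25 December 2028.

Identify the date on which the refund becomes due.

10 January 2029

The last day of the replacement period: 5 calendar days after 23 December 2028 is 28 December 2028.
The date on which the refund becomes due: 8 business days after Thursday, 28 December 2028, skipping weekends and the listed holiday on Jan 8 — Dec 29, Jan 1, Jan 2, Jan 3, Jan 4, Jan 5, Jan 9, Jan 10 — lands on Wednesday, 10 January 2029.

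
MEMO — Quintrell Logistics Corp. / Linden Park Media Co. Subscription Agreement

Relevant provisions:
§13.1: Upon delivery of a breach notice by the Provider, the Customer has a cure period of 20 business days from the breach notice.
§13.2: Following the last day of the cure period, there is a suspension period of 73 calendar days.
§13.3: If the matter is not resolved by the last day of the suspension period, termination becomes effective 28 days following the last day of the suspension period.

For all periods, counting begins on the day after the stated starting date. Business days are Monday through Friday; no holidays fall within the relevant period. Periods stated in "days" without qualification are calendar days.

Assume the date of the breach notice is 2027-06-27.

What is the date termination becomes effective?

2027-11-01

From Sunday, 2027-06-27, 20 business days (Jun 28, Jun 29, Jun 30, Jul 1, …, Jul 21, Jul 22, Jul 23, skipping weekends) brings us to Friday, 2027-07-23, which is the last day of the cure period.
The last day of the suspension period: 2027-07-23 + 73 days = 2027-10-04.
Adding 28 calendar days to 2027-10-04 gives 2027-11-01, which is the date termination becomes effective.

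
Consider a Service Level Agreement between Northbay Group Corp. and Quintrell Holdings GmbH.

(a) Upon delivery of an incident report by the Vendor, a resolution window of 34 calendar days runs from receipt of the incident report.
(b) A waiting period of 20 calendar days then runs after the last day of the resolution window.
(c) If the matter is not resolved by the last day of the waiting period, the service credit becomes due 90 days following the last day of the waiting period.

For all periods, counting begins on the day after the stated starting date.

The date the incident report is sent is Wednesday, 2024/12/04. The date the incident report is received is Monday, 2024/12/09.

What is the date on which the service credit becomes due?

2025/05/02

The last day of the resolution window: 2024/12/09 + 34 days = 2025/01/12.
The last day of the waiting period: 2025/01/12 + 20 days = 2025/02/01.
The date on which the service credit becomes due: 90 calendar days after 2025/02/01 is 2025/05/02.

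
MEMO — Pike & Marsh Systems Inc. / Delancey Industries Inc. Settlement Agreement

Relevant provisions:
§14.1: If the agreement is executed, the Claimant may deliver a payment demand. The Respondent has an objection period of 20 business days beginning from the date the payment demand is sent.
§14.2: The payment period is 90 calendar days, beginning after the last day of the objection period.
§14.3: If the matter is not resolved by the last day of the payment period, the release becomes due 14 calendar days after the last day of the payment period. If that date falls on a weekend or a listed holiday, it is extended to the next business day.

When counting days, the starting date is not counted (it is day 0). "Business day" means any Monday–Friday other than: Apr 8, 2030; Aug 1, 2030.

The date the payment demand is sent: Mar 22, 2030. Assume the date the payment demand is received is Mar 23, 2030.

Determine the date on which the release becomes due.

The last day of the objection period: 20 business days after Friday, Mar 22, 2030, skipping weekends and the listed holiday on Apr 8 — Mar 25, Mar 26, Mar 27, Mar 28, …, Apr 18, Apr 19, Apr 22 — lands on Monday, Apr 22, 2030.
Adding 90 calendar days to Apr 22, 2030 gives Jul 21, 2030, which is the last day of the payment period.
The date on which the release becomes due: Jul 21, 2030 + 14 days = Aug 4, 2030. That falls on a Sunday, so it rolls to the next business day, Monday, Aug 5, 2030.

Aug 5, 2030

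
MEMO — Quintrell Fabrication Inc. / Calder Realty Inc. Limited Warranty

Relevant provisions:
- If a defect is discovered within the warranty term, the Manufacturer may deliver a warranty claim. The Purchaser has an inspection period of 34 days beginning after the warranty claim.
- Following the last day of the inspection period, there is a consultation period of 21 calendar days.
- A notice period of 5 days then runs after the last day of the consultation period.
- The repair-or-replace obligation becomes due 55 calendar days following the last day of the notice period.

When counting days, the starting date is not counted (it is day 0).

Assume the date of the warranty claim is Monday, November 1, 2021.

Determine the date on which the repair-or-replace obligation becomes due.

February 24, 2022

Adding 34 calendar days to November 1, 2021 gives December 5, 2021, which is the last day of the inspection period.
Adding 21 calendar days to December 5, 2021 gives December 26, 2021, which is the last day of the consultation period.
The last day of the notice period: 5 calendar days after December 26, 2021 is December 31, 2021.
The date on which the repair-or-replace obligation becomes due: 55 calendar days after December 31, 2021 is February 24, 2022.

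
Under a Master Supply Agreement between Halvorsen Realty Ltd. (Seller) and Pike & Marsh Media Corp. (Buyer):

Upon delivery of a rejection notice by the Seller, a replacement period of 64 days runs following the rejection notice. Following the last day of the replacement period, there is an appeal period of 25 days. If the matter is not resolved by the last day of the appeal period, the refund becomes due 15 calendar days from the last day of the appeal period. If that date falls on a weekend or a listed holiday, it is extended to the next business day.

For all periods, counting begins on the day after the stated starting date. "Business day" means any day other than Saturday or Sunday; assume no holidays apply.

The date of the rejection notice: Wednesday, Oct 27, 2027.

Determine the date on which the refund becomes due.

Feb 8, 2028

The last day of the replacement period: Oct 27, 2027 + 64 days = Dec 30, 2027.
The last day of the appeal period: 25 calendar days after Dec 30, 2027 is Jan 24, 2028.
The date on which the refund becomes due: Jan 24, 2028 + 15 days = Feb 8, 2028. Feb 8, 2028 is a Tuesday, so no roll-forward applies.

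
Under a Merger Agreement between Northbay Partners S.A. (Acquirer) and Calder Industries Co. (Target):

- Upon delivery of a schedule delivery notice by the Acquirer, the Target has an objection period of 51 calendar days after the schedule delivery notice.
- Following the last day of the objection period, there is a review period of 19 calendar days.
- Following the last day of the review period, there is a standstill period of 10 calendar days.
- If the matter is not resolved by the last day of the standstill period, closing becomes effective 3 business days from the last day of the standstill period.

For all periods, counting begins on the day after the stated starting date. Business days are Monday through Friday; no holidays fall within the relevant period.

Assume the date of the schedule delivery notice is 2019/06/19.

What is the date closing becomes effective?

The last day of the objection period: 2019/06/19 + 51 days = 2019/08/09.
The last day of the review period: 2019/08/09 + 19 days = 2019/08/28.
The last day of the standstill period: 10 calendar days after 2019/08/28 is 2019/09/07.
The date closing becomes effective: 3 business days after Saturday, 2019/09/07, skipping weekends — Sep 9, Sep 10, Sep 11 — lands on Wednesday, 2019/09/11.

2019/09/11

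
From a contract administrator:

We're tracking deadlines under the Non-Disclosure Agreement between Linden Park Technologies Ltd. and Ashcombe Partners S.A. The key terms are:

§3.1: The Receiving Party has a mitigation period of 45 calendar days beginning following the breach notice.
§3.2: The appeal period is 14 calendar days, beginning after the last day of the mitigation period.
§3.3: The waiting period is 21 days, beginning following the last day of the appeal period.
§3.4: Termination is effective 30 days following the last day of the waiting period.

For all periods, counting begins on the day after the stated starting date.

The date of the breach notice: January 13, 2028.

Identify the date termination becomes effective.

The last day of the mitigation period: January 13, 2028 + 45 days = February 27, 2028.
The last day of the appeal period: 14 calendar days after February 27, 2028 is March 12, 2028.
Adding 21 calendar days to March 12, 2028 gives April 2, 2028, which is the last day of the waiting period.
The date termination becomes effective: April 2, 2028 + 30 days = May 2, 2028.

May 2, 2028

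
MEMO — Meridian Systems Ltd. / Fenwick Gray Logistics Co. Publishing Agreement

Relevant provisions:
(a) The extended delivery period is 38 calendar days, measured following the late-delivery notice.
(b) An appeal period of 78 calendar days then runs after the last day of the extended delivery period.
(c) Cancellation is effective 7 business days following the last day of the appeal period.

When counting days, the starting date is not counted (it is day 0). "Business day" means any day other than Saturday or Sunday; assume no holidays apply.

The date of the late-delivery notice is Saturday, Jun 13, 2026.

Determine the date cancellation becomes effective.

The last day of the extended delivery period: Jun 13, 2026 + 38 days = Jul 21, 2026.
The last day of the appeal period: 78 calendar days after Jul 21, 2026 is Oct 7, 2026.
The date cancellation becomes effective: counting 7 business days from Wednesday, Oct 7, 2026 (Oct 8, Oct 9, Oct 12, Oct 13, Oct 14, Oct 15, Oct 16, skipping weekends) reaches Friday, Oct 16, 2026.

Oct 16, 2026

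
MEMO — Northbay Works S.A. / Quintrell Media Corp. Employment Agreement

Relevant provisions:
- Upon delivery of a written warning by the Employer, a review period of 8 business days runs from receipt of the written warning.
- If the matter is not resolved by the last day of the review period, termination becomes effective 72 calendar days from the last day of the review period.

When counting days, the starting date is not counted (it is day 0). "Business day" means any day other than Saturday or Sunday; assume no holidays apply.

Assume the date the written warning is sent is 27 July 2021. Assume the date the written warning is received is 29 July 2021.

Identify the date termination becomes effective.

21 October 2021

From Thursday, 29 July 2021, 8 business days (Jul 30, Aug 2, Aug 3, Aug 4, Aug 5, Aug 6, Aug 9, Aug 10, skipping weekends) brings us to Tuesday, 10 August 2021, which is the last day of the review period.
The date termination becomes effective: 72 calendar days after 10 August 2021 is 21 October 2021.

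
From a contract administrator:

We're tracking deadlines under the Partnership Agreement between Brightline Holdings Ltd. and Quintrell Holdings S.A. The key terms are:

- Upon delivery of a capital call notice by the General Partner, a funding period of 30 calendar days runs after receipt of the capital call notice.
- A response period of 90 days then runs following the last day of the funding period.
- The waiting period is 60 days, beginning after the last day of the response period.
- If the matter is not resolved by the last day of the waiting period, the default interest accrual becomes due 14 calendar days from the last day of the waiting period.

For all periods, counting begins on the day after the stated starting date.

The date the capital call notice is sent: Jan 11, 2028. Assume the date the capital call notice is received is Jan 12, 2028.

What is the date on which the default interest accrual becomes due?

Jul 24, 2028

Adding 30 calendar days to Jan 12, 2028 gives Feb 11, 2028, which is the last day of the funding period.
The last day of the response period: 90 calendar days after Feb 11, 2028 is May 11, 2028.
Adding 60 calendar days to May 11, 2028 gives Jul 10, 2028, which is the last day of the waiting period.
The date on which the default interest accrual becomes due: Jul 10, 2028 + 14 days = Jul 24, 2028.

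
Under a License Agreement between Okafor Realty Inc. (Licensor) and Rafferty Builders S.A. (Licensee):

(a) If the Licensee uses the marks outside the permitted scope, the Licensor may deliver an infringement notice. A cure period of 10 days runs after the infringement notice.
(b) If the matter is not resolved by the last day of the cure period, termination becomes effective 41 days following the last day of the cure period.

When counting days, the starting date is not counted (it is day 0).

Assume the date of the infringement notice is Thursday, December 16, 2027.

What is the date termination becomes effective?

The last day of the cure period: 10 calendar days after December 16, 2027 is December 26, 2027.
Adding 41 calendar days to December 26, 2027 gives February 5, 2028, which is the date termination becomes effective.

February 5, 2028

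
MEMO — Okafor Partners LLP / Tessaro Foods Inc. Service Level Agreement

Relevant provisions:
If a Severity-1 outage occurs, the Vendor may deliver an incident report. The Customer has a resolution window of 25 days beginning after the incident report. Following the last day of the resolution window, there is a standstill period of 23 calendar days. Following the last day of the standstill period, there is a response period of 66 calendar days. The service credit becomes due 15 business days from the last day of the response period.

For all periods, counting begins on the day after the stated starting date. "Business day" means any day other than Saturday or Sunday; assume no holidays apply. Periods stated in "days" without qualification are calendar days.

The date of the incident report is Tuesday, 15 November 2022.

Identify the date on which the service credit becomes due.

30 March 2023

The last day of the resolution window: 25 calendar days after 15 November 2022 is 10 December 2022.
Adding 23 calendar days to 10 December 2022 gives 2 January 2023, which is the last day of the standstill period.
Adding 66 calendar days to 2 January 2023 gives 9 March 2023, which is the last day of the response period.
From Thursday, 9 March 2023, 15 business days (Mar 10, Mar 13, Mar 14, Mar 15, …, Mar 28, Mar 29, Mar 30, skipping weekends) brings us to Thursday, 30 March 2023, which is the date on which the service credit becomes due.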